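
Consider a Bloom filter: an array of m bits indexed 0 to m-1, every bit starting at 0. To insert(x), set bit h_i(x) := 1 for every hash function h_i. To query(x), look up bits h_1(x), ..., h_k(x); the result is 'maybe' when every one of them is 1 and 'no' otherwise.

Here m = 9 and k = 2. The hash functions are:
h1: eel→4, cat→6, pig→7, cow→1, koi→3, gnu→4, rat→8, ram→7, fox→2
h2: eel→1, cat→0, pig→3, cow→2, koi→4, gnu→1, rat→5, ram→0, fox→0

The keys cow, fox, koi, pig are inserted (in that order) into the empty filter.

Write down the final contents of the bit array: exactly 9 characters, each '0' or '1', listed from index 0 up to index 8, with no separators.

Answer: 111110010

Derivation:
Start: bits=000000000
After insert 'cow': sets bits 1 2 -> bits=011000000
After insert 'fox': sets bits 0 2 -> bits=111000000
After insert 'koi': sets bits 3 4 -> bits=111110000
After insert 'pig': sets bits 3 7 -> bits=111110010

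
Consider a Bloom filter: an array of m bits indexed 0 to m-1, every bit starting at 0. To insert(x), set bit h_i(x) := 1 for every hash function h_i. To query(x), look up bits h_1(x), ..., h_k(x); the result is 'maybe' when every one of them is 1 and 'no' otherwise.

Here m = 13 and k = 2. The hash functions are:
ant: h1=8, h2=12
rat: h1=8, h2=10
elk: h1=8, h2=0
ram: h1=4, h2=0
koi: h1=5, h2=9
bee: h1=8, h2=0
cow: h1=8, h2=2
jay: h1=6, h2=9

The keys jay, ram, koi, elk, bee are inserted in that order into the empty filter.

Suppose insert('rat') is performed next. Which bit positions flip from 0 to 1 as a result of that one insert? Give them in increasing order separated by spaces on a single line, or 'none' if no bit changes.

Answer: 10

Derivation:
Start: bits=0000000000000
After insert 'jay': sets bits 6 9 -> bits=0000001001000
After insert 'ram': sets bits 0 4 -> bits=1000101001000
After insert 'koi': sets bits 5 9 -> bits=1000111001000
After insert 'elk': sets bits 0 8 -> bits=1000111011000
After insert 'bee': sets bits 0 8 -> bits=1000111011000
insert 'rat' would touch bits 8 10; currently bit8=1, bit10=0
Bits that are 0 among those (would change 0->1): 10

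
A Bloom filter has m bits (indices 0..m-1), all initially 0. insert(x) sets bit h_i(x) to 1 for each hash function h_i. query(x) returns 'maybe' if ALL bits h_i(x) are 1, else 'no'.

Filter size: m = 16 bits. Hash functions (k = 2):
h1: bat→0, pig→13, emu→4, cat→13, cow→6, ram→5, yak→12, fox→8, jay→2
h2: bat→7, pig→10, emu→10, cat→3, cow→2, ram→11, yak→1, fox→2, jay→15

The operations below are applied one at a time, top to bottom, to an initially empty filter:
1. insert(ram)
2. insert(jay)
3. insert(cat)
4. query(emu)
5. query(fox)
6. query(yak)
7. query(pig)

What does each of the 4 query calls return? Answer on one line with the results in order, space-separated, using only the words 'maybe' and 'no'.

Answer: no no no no

Derivation:
Start: bits=0000000000000000
Op 1: insert ram -> sets bits 5 11 -> bits=0000010000010000
Op 2: insert jay -> sets bits 2 15 -> bits=0010010000010001
Op 3: insert cat -> sets bits 3 13 -> bits=0011010000010101
Op 4: query emu -> checks bit4=0, bit10=0 (has a 0) -> no
Op 5: query fox -> checks bit2=1, bit8=0 (has a 0) -> no
Op 6: query yak -> checks bit1=0, bit12=0 (has a 0) -> no
Op 7: query pig -> checks bit10=0, bit13=1 (has a 0) -> no
Query results in order: no no no no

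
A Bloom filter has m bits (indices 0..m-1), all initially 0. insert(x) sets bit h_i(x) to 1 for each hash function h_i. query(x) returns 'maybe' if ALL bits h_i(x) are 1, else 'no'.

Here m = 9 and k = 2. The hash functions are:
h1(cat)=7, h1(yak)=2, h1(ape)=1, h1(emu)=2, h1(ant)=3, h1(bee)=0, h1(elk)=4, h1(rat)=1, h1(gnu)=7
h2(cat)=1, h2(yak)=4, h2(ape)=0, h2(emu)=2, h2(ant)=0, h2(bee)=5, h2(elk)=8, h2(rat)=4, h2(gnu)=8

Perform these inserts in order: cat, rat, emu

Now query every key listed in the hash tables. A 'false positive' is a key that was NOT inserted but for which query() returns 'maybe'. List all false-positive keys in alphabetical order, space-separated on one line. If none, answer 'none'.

Answer: yak

Derivation:
Start: bits=000000000
After insert 'cat': sets bits 1 7 -> bits=010000010
After insert 'rat': sets bits 1 4 -> bits=010010010
After insert 'emu': sets bits 2 -> bits=011010010
Not inserted: ant ape bee elk gnu yak — query each against bits=011010010:
query ant: checks bit0=0, bit3=0 (has a 0) -> no => not a false positive
query ape: checks bit0=0, bit1=1 (has a 0) -> no => not a false positive
query bee: checks bit0=0, bit5=0 (has a 0) -> no => not a false positive
query elk: checks bit4=1, bit8=0 (has a 0) -> no => not a false positive
query gnu: checks bit7=1, bit8=0 (has a 0) -> no => not a false positive
query yak: checks bit2=1, bit4=1 (all 1) -> maybe => FALSE POSITIVE
False positives (alphabetical): yak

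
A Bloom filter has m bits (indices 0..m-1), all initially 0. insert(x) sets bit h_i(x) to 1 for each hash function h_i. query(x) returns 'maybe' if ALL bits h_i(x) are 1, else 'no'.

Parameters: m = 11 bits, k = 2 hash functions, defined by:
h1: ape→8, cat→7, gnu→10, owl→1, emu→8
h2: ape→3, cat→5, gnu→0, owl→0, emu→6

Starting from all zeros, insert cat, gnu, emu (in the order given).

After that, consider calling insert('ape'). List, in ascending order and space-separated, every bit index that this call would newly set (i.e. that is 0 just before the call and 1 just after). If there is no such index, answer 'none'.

Answer: 3

Derivation:
Start: bits=00000000000
After insert 'cat': sets bits 5 7 -> bits=00000101000
After insert 'gnu': sets bits 0 10 -> bits=10000101001
After insert 'emu': sets bits 6 8 -> bits=10000111101
insert 'ape' would touch bits 3 8; currently bit3=0, bit8=1
Bits that are 0 among those (would change 0->1): 3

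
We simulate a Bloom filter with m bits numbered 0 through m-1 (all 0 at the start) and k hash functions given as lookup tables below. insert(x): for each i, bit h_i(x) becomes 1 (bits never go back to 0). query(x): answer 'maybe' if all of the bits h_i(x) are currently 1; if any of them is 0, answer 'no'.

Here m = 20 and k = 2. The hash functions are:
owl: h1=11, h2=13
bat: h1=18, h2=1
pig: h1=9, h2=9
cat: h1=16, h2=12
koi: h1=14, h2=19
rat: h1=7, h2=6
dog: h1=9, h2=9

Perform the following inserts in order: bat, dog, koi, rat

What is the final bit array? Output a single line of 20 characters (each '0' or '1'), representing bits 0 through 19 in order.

Start: bits=00000000000000000000
After insert 'bat': sets bits 1 18 -> bits=01000000000000000010
After insert 'dog': sets bits 9 -> bits=01000000010000000010
After insert 'koi': sets bits 14 19 -> bits=01000000010000100011
After insert 'rat': sets bits 6 7 -> bits=01000011010000100011

Answer: 01000011010000100011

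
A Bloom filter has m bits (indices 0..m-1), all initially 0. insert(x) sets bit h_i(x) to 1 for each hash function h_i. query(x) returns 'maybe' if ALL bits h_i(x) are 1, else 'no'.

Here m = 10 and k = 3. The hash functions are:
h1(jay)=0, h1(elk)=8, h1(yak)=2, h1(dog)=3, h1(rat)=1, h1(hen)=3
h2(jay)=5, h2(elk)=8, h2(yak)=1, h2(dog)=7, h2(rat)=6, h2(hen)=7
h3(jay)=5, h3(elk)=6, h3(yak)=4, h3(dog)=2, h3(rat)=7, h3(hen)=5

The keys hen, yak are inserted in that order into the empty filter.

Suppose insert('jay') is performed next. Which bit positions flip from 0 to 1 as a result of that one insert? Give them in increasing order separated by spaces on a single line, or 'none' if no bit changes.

Answer: 0

Derivation:
Start: bits=0000000000
After insert 'hen': sets bits 3 5 7 -> bits=0001010100
After insert 'yak': sets bits 1 2 4 -> bits=0111110100
insert 'jay' would touch bits 0 5; currently bit0=0, bit5=1
Bits that are 0 among those (would change 0->1): 0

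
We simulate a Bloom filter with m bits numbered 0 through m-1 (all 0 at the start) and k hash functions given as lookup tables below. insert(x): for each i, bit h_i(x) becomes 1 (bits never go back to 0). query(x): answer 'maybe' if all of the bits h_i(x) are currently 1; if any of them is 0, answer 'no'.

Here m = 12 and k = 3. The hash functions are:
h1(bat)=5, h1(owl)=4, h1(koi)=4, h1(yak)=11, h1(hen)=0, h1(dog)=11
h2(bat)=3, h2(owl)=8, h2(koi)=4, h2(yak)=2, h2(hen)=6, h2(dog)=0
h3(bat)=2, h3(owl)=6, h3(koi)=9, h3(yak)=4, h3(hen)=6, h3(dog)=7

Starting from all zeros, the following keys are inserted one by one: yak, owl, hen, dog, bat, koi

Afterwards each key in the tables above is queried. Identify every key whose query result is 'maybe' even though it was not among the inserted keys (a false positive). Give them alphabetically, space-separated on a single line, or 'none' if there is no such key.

Start: bits=000000000000
After insert 'yak': sets bits 2 4 11 -> bits=001010000001
After insert 'owl': sets bits 4 6 8 -> bits=001010101001
After insert 'hen': sets bits 0 6 -> bits=101010101001
After insert 'dog': sets bits 0 7 11 -> bits=101010111001
After insert 'bat': sets bits 2 3 5 -> bits=101111111001
After insert 'koi': sets bits 4 9 -> bits=101111111101
Not inserted: (none) — query each against bits=101111111101:
False positives (alphabetical): none

Answer: none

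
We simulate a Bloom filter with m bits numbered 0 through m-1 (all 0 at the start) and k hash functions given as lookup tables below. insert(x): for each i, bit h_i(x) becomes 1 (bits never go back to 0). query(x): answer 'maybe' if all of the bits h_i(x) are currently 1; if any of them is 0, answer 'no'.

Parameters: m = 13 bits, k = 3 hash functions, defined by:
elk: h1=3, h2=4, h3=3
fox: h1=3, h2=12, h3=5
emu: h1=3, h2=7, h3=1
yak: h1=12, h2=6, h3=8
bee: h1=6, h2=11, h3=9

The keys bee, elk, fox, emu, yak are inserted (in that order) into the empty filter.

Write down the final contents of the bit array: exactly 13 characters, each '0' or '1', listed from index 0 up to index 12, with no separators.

Start: bits=0000000000000
After insert 'bee': sets bits 6 9 11 -> bits=0000001001010
After insert 'elk': sets bits 3 4 -> bits=0001101001010
After insert 'fox': sets bits 3 5 12 -> bits=0001111001011
After insert 'emu': sets bits 1 3 7 -> bits=0101111101011
After insert 'yak': sets bits 6 8 12 -> bits=0101111111011

Answer: 0101111111011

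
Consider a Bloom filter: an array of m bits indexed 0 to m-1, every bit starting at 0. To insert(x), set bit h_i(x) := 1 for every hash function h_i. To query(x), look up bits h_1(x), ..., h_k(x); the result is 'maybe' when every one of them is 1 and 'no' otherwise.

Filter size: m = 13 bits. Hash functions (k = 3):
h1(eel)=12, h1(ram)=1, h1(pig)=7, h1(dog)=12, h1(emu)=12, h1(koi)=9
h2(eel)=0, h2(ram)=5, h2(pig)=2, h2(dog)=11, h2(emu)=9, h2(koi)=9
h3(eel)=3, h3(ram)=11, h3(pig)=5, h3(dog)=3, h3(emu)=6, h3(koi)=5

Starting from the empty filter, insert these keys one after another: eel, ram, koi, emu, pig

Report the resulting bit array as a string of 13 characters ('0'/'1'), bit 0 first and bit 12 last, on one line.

Start: bits=0000000000000
After insert 'eel': sets bits 0 3 12 -> bits=1001000000001
After insert 'ram': sets bits 1 5 11 -> bits=1101010000011
After insert 'koi': sets bits 5 9 -> bits=1101010001011
After insert 'emu': sets bits 6 9 12 -> bits=1101011001011
After insert 'pig': sets bits 2 5 7 -> bits=1111011101011

Answer: 1111011101011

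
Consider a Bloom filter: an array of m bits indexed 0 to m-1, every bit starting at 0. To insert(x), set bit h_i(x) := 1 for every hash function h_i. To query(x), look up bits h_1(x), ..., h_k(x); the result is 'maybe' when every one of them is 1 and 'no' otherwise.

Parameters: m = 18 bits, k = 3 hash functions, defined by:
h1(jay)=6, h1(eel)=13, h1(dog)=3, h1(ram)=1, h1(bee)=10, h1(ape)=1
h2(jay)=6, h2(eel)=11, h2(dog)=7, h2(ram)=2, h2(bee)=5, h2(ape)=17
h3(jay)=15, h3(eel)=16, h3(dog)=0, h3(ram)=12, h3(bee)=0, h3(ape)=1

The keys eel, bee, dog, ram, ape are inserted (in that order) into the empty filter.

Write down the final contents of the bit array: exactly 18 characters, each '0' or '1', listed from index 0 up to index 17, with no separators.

Answer: 111101010011110011

Derivation:
Start: bits=000000000000000000
After insert 'eel': sets bits 11 13 16 -> bits=000000000001010010
After insert 'bee': sets bits 0 5 10 -> bits=100001000011010010
After insert 'dog': sets bits 0 3 7 -> bits=100101010011010010
After insert 'ram': sets bits 1 2 12 -> bits=111101010011110010
After insert 'ape': sets bits 1 17 -> bits=111101010011110011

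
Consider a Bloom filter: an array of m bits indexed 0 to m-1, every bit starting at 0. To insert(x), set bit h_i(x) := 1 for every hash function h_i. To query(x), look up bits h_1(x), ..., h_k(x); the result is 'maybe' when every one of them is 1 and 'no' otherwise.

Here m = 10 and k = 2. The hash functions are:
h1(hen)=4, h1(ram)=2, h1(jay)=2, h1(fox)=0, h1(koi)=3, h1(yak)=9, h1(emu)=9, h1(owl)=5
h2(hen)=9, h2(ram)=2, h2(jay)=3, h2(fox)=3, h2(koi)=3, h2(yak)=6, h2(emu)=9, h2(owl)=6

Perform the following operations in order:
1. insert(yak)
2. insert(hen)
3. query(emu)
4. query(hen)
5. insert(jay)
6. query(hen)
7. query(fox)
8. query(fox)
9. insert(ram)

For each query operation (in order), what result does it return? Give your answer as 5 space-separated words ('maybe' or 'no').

Answer: maybe maybe maybe no no

Derivation:
Start: bits=0000000000
Op 1: insert yak -> sets bits 6 9 -> bits=0000001001
Op 2: insert hen -> sets bits 4 9 -> bits=0000101001
Op 3: query emu -> checks bit9=1 (all 1) -> maybe
Op 4: query hen -> checks bit4=1, bit9=1 (all 1) -> maybe
Op 5: insert jay -> sets bits 2 3 -> bits=0011101001
Op 6: query hen -> checks bit4=1, bit9=1 (all 1) -> maybe
Op 7: query fox -> checks bit0=0, bit3=1 (has a 0) -> no
Op 8: query fox -> checks bit0=0, bit3=1 (has a 0) -> no
Op 9: insert ram -> sets bits 2 -> bits=0011101001
Query results in order: maybe maybe maybe no no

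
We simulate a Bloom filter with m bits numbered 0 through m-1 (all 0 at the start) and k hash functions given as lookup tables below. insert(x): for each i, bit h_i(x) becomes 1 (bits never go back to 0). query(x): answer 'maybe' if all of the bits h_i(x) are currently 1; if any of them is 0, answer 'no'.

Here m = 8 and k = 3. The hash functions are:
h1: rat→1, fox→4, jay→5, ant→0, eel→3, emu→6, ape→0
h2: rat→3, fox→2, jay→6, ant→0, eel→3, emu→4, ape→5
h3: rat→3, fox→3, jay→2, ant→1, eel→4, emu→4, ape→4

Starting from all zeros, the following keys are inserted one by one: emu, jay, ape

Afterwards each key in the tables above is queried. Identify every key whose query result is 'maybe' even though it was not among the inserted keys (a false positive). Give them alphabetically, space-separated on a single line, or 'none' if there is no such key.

Answer: none

Derivation:
Start: bits=00000000
After insert 'emu': sets bits 4 6 -> bits=00001010
After insert 'jay': sets bits 2 5 6 -> bits=00101110
After insert 'ape': sets bits 0 4 5 -> bits=10101110
Not inserted: ant eel fox rat — query each against bits=10101110:
query ant: checks bit0=1, bit1=0 (has a 0) -> no => not a false positive
query eel: checks bit3=0, bit4=1 (has a 0) -> no => not a false positive
query fox: checks bit2=1, bit3=0, bit4=1 (has a 0) -> no => not a false positive
query rat: checks bit1=0, bit3=0 (has a 0) -> no => not a false positive
False positives (alphabetical): none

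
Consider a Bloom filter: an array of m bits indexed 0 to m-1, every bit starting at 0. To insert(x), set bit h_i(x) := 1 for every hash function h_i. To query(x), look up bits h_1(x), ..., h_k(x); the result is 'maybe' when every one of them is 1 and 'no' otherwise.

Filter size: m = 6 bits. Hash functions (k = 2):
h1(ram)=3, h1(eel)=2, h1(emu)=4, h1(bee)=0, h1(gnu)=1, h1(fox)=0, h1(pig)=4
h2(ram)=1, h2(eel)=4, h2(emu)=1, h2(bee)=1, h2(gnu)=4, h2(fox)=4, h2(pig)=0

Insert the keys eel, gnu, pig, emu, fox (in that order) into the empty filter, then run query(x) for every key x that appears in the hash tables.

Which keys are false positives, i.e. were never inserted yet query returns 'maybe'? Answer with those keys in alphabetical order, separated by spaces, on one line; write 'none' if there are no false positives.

Answer: bee

Derivation:
Start: bits=000000
After insert 'eel': sets bits 2 4 -> bits=001010
After insert 'gnu': sets bits 1 4 -> bits=011010
After insert 'pig': sets bits 0 4 -> bits=111010
After insert 'emu': sets bits 1 4 -> bits=111010
After insert 'fox': sets bits 0 4 -> bits=111010
Not inserted: bee ram — query each against bits=111010:
query bee: checks bit0=1, bit1=1 (all 1) -> maybe => FALSE POSITIVE
query ram: checks bit1=1, bit3=0 (has a 0) -> no => not a false positive
False positives (alphabetical): bee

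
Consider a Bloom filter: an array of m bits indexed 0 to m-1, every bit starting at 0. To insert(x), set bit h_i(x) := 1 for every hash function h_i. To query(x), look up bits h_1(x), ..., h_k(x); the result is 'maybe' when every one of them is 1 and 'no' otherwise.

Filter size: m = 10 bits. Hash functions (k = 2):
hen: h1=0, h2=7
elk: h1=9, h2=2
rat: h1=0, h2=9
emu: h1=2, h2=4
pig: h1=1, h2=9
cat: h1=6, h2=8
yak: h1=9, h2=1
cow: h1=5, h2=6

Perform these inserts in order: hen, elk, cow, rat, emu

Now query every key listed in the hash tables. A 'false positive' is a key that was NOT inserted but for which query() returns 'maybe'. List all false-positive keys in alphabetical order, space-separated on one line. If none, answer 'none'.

Start: bits=0000000000
After insert 'hen': sets bits 0 7 -> bits=1000000100
After insert 'elk': sets bits 2 9 -> bits=1010000101
After insert 'cow': sets bits 5 6 -> bits=1010011101
After insert 'rat': sets bits 0 9 -> bits=1010011101
After insert 'emu': sets bits 2 4 -> bits=1010111101
Not inserted: cat pig yak — query each against bits=1010111101:
query cat: checks bit6=1, bit8=0 (has a 0) -> no => not a false positive
query pig: checks bit1=0, bit9=1 (has a 0) -> no => not a false positive
query yak: checks bit1=0, bit9=1 (has a 0) -> no => not a false positive
False positives (alphabetical): none

Answer: none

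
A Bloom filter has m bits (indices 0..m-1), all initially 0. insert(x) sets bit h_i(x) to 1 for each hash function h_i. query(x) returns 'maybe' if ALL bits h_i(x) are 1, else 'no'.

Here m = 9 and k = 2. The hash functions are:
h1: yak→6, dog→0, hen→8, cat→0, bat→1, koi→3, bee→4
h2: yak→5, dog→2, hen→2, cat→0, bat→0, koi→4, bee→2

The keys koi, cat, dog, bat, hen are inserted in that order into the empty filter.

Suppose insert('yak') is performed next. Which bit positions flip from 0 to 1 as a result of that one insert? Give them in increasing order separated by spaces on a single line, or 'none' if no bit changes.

Start: bits=000000000
After insert 'koi': sets bits 3 4 -> bits=000110000
After insert 'cat': sets bits 0 -> bits=100110000
After insert 'dog': sets bits 0 2 -> bits=101110000
After insert 'bat': sets bits 0 1 -> bits=111110000
After insert 'hen': sets bits 2 8 -> bits=111110001
insert 'yak' would touch bits 5 6; currently bit5=0, bit6=0
Bits that are 0 among those (would change 0->1): 5 6

Answer: 5 6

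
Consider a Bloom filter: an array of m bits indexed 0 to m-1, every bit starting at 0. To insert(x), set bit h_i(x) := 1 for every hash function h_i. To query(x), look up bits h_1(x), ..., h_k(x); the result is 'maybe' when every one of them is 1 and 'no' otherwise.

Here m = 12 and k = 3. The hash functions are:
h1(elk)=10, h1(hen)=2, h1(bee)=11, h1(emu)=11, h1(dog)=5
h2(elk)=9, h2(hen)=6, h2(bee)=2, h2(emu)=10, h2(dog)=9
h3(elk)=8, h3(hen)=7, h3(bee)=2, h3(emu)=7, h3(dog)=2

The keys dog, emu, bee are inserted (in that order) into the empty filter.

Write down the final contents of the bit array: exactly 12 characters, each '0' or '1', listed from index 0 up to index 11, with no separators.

Start: bits=000000000000
After insert 'dog': sets bits 2 5 9 -> bits=001001000100
After insert 'emu': sets bits 7 10 11 -> bits=001001010111
After insert 'bee': sets bits 2 11 -> bits=001001010111

Answer: 001001010111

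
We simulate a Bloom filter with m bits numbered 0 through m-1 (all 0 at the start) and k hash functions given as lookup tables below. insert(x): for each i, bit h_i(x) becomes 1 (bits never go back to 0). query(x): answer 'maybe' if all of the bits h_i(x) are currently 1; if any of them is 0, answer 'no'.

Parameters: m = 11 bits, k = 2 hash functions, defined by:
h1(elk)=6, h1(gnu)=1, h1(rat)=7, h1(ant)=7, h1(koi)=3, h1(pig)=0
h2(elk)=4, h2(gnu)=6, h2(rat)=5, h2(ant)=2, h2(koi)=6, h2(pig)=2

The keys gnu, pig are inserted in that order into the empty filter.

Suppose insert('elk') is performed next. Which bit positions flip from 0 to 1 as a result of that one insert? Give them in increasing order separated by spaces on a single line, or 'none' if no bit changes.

Start: bits=00000000000
After insert 'gnu': sets bits 1 6 -> bits=01000010000
After insert 'pig': sets bits 0 2 -> bits=11100010000
insert 'elk' would touch bits 4 6; currently bit4=0, bit6=1
Bits that are 0 among those (would change 0->1): 4

Answer: 4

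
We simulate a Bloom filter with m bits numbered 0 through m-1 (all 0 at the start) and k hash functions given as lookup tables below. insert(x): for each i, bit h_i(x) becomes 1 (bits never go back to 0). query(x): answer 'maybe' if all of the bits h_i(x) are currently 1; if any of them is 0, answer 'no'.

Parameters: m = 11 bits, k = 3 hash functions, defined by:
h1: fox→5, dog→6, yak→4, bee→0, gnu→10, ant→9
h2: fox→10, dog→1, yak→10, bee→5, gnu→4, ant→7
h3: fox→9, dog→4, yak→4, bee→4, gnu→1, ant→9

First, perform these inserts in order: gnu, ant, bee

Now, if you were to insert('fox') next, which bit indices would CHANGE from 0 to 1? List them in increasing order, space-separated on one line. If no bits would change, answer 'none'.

Answer: none

Derivation:
Start: bits=00000000000
After insert 'gnu': sets bits 1 4 10 -> bits=01001000001
After insert 'ant': sets bits 7 9 -> bits=01001001011
After insert 'bee': sets bits 0 4 5 -> bits=11001101011
insert 'fox' would touch bits 5 9 10; currently bit5=1, bit9=1, bit10=1
Bits that are 0 among those (would change 0->1): none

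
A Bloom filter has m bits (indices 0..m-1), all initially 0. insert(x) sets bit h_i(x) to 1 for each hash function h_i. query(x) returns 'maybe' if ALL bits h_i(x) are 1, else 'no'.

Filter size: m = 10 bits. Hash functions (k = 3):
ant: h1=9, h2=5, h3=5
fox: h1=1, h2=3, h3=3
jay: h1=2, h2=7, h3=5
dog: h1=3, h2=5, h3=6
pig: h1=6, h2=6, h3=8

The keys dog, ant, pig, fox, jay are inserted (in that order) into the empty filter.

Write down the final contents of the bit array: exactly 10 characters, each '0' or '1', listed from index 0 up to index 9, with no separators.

Answer: 0111011111

Derivation:
Start: bits=0000000000
After insert 'dog': sets bits 3 5 6 -> bits=0001011000
After insert 'ant': sets bits 5 9 -> bits=0001011001
After insert 'pig': sets bits 6 8 -> bits=0001011011
After insert 'fox': sets bits 1 3 -> bits=0101011011
After insert 'jay': sets bits 2 5 7 -> bits=0111011111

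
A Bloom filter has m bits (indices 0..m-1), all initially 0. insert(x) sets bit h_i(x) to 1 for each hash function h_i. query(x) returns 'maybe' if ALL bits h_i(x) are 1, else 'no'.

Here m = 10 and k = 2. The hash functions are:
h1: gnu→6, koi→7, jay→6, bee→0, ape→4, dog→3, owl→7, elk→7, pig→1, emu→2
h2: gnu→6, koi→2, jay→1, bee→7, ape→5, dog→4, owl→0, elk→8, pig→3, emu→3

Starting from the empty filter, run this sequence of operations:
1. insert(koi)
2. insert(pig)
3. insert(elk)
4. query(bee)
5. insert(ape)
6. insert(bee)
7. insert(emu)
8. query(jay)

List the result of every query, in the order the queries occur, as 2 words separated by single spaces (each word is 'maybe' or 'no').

Answer: no no

Derivation:
Start: bits=0000000000
Op 1: insert koi -> sets bits 2 7 -> bits=0010000100
Op 2: insert pig -> sets bits 1 3 -> bits=0111000100
Op 3: insert elk -> sets bits 7 8 -> bits=0111000110
Op 4: query bee -> checks bit0=0, bit7=1 (has a 0) -> no
Op 5: insert ape -> sets bits 4 5 -> bits=0111110110
Op 6: insert bee -> sets bits 0 7 -> bits=1111110110
Op 7: insert emu -> sets bits 2 3 -> bits=1111110110
Op 8: query jay -> checks bit1=1, bit6=0 (has a 0) -> no
Query results in order: no no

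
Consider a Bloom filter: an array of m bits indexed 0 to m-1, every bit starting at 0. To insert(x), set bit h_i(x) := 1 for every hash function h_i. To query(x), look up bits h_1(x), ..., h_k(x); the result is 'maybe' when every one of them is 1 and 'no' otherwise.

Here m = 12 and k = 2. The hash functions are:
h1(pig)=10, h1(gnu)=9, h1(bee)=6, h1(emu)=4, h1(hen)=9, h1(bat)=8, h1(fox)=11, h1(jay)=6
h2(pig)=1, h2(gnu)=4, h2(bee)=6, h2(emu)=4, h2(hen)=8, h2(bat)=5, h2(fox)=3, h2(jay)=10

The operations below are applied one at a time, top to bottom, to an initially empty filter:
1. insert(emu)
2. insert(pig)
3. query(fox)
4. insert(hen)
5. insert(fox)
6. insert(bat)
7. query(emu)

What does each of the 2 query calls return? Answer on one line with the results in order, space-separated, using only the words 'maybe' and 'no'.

Answer: no maybe

Derivation:
Start: bits=000000000000
Op 1: insert emu -> sets bits 4 -> bits=000010000000
Op 2: insert pig -> sets bits 1 10 -> bits=010010000010
Op 3: query fox -> checks bit3=0, bit11=0 (has a 0) -> no
Op 4: insert hen -> sets bits 8 9 -> bits=010010001110
Op 5: insert fox -> sets bits 3 11 -> bits=010110001111
Op 6: insert bat -> sets bits 5 8 -> bits=010111001111
Op 7: query emu -> checks bit4=1 (all 1) -> maybe
Query results in order: no maybe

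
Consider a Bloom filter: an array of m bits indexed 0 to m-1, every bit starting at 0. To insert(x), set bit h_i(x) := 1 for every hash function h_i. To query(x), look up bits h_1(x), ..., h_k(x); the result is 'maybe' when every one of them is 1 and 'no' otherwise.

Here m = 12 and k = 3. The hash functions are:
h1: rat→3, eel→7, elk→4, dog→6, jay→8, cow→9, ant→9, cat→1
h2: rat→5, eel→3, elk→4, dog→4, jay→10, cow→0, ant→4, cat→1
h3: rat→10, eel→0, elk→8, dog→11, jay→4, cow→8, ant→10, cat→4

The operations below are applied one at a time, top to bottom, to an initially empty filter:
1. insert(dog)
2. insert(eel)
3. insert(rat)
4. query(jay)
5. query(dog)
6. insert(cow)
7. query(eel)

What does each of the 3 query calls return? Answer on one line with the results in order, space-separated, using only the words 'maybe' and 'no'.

Start: bits=000000000000
Op 1: insert dog -> sets bits 4 6 11 -> bits=000010100001
Op 2: insert eel -> sets bits 0 3 7 -> bits=100110110001
Op 3: insert rat -> sets bits 3 5 10 -> bits=100111110011
Op 4: query jay -> checks bit4=1, bit8=0, bit10=1 (has a 0) -> no
Op 5: query dog -> checks bit4=1, bit6=1, bit11=1 (all 1) -> maybe
Op 6: insert cow -> sets bits 0 8 9 -> bits=100111111111
Op 7: query eel -> checks bit0=1, bit3=1, bit7=1 (all 1) -> maybe
Query results in order: no maybe maybe

Answer: no maybe maybe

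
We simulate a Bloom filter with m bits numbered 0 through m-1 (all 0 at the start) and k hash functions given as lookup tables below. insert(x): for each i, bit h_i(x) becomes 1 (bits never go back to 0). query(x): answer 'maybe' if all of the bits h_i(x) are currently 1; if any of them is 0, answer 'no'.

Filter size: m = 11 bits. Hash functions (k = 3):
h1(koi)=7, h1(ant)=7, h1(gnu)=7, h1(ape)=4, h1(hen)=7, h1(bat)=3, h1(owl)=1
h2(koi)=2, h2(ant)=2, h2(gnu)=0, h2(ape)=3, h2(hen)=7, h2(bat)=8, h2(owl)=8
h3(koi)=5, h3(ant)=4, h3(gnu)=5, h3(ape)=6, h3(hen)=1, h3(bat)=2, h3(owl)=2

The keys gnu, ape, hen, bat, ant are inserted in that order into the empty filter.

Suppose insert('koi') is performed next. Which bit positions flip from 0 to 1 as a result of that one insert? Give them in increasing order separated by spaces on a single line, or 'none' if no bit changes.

Answer: none

Derivation:
Start: bits=00000000000
After insert 'gnu': sets bits 0 5 7 -> bits=10000101000
After insert 'ape': sets bits 3 4 6 -> bits=10011111000
After insert 'hen': sets bits 1 7 -> bits=11011111000
After insert 'bat': sets bits 2 3 8 -> bits=11111111100
After insert 'ant': sets bits 2 4 7 -> bits=11111111100
insert 'koi' would touch bits 2 5 7; currently bit2=1, bit5=1, bit7=1
Bits that are 0 among those (would change 0->1): none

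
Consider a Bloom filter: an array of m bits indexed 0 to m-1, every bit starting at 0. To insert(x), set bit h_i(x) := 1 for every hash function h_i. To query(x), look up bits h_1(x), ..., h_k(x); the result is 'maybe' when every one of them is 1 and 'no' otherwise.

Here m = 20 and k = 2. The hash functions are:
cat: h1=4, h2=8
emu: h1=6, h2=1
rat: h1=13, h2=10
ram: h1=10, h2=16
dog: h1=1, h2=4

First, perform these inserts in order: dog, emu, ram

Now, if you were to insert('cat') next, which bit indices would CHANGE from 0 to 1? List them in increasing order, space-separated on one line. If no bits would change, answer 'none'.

Answer: 8

Derivation:
Start: bits=00000000000000000000
After insert 'dog': sets bits 1 4 -> bits=01001000000000000000
After insert 'emu': sets bits 1 6 -> bits=01001010000000000000
After insert 'ram': sets bits 10 16 -> bits=01001010001000001000
insert 'cat' would touch bits 4 8; currently bit4=1, bit8=0
Bits that are 0 among those (would change 0->1): 8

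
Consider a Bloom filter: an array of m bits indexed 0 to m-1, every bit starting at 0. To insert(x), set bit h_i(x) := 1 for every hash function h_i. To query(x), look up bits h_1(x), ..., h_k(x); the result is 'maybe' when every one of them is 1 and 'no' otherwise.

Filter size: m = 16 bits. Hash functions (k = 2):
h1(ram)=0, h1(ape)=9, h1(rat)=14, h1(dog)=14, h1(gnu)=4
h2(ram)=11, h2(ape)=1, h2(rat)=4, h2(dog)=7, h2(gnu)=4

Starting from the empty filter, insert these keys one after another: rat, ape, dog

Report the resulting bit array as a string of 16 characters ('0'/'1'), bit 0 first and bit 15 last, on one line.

Answer: 0100100101000010

Derivation:
Start: bits=0000000000000000
After insert 'rat': sets bits 4 14 -> bits=0000100000000010
After insert 'ape': sets bits 1 9 -> bits=0100100001000010
After insert 'dog': sets bits 7 14 -> bits=0100100101000010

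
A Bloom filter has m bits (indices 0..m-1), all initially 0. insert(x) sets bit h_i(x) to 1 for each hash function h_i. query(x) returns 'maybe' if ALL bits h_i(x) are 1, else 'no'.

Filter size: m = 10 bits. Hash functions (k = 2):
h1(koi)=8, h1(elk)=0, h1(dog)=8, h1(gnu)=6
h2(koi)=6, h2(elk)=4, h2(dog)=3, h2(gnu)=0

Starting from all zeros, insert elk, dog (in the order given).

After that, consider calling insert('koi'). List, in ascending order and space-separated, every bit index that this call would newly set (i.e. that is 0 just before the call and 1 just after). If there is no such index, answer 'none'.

Answer: 6

Derivation:
Start: bits=0000000000
After insert 'elk': sets bits 0 4 -> bits=1000100000
After insert 'dog': sets bits 3 8 -> bits=1001100010
insert 'koi' would touch bits 6 8; currently bit6=0, bit8=1
Bits that are 0 among those (would change 0->1): 6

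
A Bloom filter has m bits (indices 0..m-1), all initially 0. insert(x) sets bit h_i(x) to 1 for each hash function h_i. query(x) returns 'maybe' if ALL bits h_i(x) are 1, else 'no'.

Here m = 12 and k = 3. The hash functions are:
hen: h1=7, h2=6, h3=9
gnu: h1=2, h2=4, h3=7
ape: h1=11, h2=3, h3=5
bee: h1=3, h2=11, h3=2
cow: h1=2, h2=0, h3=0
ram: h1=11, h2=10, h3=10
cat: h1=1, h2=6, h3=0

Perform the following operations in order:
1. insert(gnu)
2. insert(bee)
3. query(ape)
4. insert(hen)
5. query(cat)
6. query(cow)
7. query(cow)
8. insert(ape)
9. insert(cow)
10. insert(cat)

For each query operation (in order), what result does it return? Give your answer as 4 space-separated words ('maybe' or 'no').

Answer: no no no no

Derivation:
Start: bits=000000000000
Op 1: insert gnu -> sets bits 2 4 7 -> bits=001010010000
Op 2: insert bee -> sets bits 2 3 11 -> bits=001110010001
Op 3: query ape -> checks bit3=1, bit5=0, bit11=1 (has a 0) -> no
Op 4: insert hen -> sets bits 6 7 9 -> bits=001110110101
Op 5: query cat -> checks bit0=0, bit1=0, bit6=1 (has a 0) -> no
Op 6: query cow -> checks bit0=0, bit2=1 (has a 0) -> no
Op 7: query cow -> checks bit0=0, bit2=1 (has a 0) -> no
Op 8: insert ape -> sets bits 3 5 11 -> bits=001111110101
Op 9: insert cow -> sets bits 0 2 -> bits=101111110101
Op 10: insert cat -> sets bits 0 1 6 -> bits=111111110101
Query results in order: no no no no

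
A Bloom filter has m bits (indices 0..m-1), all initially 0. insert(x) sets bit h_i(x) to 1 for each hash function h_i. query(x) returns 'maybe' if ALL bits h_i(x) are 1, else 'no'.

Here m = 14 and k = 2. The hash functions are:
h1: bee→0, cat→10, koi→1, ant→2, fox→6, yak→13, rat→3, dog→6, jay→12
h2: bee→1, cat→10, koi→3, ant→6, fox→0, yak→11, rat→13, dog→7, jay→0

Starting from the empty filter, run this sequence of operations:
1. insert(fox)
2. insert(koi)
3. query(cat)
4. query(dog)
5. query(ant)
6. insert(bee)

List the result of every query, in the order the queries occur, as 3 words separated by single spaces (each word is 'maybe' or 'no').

Answer: no no no

Derivation:
Start: bits=00000000000000
Op 1: insert fox -> sets bits 0 6 -> bits=10000010000000
Op 2: insert koi -> sets bits 1 3 -> bits=11010010000000
Op 3: query cat -> checks bit10=0 (has a 0) -> no
Op 4: query dog -> checks bit6=1, bit7=0 (has a 0) -> no
Op 5: query ant -> checks bit2=0, bit6=1 (has a 0) -> no
Op 6: insert bee -> sets bits 0 1 -> bits=11010010000000
Query results in order: no no no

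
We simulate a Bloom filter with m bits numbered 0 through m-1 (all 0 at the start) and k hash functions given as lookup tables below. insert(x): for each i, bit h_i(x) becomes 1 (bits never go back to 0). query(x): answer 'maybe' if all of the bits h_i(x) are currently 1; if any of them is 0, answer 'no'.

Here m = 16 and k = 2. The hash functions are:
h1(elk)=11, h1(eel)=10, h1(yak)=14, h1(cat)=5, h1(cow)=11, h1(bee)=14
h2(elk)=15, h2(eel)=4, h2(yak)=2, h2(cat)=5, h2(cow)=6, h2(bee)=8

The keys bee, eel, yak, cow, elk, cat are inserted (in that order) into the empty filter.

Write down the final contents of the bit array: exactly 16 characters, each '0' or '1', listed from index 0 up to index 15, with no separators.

Start: bits=0000000000000000
After insert 'bee': sets bits 8 14 -> bits=0000000010000010
After insert 'eel': sets bits 4 10 -> bits=0000100010100010
After insert 'yak': sets bits 2 14 -> bits=0010100010100010
After insert 'cow': sets bits 6 11 -> bits=0010101010110010
After insert 'elk': sets bits 11 15 -> bits=0010101010110011
After insert 'cat': sets bits 5 -> bits=0010111010110011

Answer: 0010111010110011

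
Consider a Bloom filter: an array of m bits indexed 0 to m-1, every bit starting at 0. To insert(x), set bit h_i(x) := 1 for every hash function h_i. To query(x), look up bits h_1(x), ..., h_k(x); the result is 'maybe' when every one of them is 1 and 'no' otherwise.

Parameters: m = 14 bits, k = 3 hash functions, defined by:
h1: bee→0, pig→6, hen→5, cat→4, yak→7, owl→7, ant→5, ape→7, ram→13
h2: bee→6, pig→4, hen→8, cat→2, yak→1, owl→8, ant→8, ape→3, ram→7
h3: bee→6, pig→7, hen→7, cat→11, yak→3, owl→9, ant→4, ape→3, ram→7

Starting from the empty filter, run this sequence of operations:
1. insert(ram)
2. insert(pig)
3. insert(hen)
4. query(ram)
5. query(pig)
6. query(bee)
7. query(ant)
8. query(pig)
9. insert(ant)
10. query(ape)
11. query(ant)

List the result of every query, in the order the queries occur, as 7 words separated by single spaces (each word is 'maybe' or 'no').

Answer: maybe maybe no maybe maybe no maybe

Derivation:
Start: bits=00000000000000
Op 1: insert ram -> sets bits 7 13 -> bits=00000001000001
Op 2: insert pig -> sets bits 4 6 7 -> bits=00001011000001
Op 3: insert hen -> sets bits 5 7 8 -> bits=00001111100001
Op 4: query ram -> checks bit7=1, bit13=1 (all 1) -> maybe
Op 5: query pig -> checks bit4=1, bit6=1, bit7=1 (all 1) -> maybe
Op 6: query bee -> checks bit0=0, bit6=1 (has a 0) -> no
Op 7: query ant -> checks bit4=1, bit5=1, bit8=1 (all 1) -> maybe
Op 8: query pig -> checks bit4=1, bit6=1, bit7=1 (all 1) -> maybe
Op 9: insert ant -> sets bits 4 5 8 -> bits=00001111100001
Op 10: query ape -> checks bit3=0, bit7=1 (has a 0) -> no
Op 11: query ant -> checks bit4=1, bit5=1, bit8=1 (all 1) -> maybe
Query results in order: maybe maybe no maybe maybe no maybe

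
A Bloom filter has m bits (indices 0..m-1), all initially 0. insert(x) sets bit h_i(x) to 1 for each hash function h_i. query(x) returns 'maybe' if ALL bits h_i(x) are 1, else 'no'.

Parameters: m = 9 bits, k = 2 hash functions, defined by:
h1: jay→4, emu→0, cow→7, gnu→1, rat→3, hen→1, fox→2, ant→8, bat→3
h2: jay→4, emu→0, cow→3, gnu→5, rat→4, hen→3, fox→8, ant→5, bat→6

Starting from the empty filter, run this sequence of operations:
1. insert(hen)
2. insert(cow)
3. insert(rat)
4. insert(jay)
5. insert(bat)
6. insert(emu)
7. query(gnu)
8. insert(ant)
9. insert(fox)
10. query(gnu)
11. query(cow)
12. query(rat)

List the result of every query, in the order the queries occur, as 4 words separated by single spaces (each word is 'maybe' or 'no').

Start: bits=000000000
Op 1: insert hen -> sets bits 1 3 -> bits=010100000
Op 2: insert cow -> sets bits 3 7 -> bits=010100010
Op 3: insert rat -> sets bits 3 4 -> bits=010110010
Op 4: insert jay -> sets bits 4 -> bits=010110010
Op 5: insert bat -> sets bits 3 6 -> bits=010110110
Op 6: insert emu -> sets bits 0 -> bits=110110110
Op 7: query gnu -> checks bit1=1, bit5=0 (has a 0) -> no
Op 8: insert ant -> sets bits 5 8 -> bits=110111111
Op 9: insert fox -> sets bits 2 8 -> bits=111111111
Op 10: query gnu -> checks bit1=1, bit5=1 (all 1) -> maybe
Op 11: query cow -> checks bit3=1, bit7=1 (all 1) -> maybe
Op 12: query rat -> checks bit3=1, bit4=1 (all 1) -> maybe
Query results in order: no maybe maybe maybe

Answer: no maybe maybe maybe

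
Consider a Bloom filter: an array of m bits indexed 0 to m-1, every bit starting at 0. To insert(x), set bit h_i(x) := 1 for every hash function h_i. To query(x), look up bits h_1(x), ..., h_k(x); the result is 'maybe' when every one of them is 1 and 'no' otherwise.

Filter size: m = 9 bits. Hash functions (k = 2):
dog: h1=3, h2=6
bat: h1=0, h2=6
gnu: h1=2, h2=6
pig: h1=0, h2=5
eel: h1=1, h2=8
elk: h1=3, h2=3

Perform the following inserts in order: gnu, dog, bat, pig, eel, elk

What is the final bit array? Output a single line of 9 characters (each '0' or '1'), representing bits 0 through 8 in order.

Start: bits=000000000
After insert 'gnu': sets bits 2 6 -> bits=001000100
After insert 'dog': sets bits 3 6 -> bits=001100100
After insert 'bat': sets bits 0 6 -> bits=101100100
After insert 'pig': sets bits 0 5 -> bits=101101100
After insert 'eel': sets bits 1 8 -> bits=111101101
After insert 'elk': sets bits 3 -> bits=111101101

Answer: 111101101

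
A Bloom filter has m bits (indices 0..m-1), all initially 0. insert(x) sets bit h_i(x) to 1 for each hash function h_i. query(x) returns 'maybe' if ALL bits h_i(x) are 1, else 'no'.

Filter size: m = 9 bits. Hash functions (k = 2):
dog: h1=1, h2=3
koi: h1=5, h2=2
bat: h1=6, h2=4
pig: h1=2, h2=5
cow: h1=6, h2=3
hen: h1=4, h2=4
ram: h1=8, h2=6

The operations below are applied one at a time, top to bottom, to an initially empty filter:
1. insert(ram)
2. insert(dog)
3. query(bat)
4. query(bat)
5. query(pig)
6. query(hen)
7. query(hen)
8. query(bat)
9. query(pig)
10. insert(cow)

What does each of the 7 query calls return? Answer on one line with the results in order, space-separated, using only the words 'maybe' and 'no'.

Start: bits=000000000
Op 1: insert ram -> sets bits 6 8 -> bits=000000101
Op 2: insert dog -> sets bits 1 3 -> bits=010100101
Op 3: query bat -> checks bit4=0, bit6=1 (has a 0) -> no
Op 4: query bat -> checks bit4=0, bit6=1 (has a 0) -> no
Op 5: query pig -> checks bit2=0, bit5=0 (has a 0) -> no
Op 6: query hen -> checks bit4=0 (has a 0) -> no
Op 7: query hen -> checks bit4=0 (has a 0) -> no
Op 8: query bat -> checks bit4=0, bit6=1 (has a 0) -> no
Op 9: query pig -> checks bit2=0, bit5=0 (has a 0) -> no
Op 10: insert cow -> sets bits 3 6 -> bits=010100101
Query results in order: no no no no no no no

Answer: no no no no no no no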